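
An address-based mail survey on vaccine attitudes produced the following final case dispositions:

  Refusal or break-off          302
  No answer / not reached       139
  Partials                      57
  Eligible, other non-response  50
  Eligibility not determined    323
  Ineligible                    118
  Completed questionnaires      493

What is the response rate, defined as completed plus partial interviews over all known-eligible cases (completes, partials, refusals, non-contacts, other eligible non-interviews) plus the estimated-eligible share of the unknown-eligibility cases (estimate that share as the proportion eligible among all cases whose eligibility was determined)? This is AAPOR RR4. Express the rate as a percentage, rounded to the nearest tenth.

41.3%

Num → 493 + 57 = 550
Determined eligible → 493 + 57 + 302 + 139 + 50 = 1041
e = 1041 / (1041 + 118) = 1041 / 1159 = 0.8982
Estimated eligible among unknowns → 0.8982 × 323 = 290.12
Denom → 1041 + 290.12 = 1331.12
RR4 = 550 / 1331.12 = 0.4132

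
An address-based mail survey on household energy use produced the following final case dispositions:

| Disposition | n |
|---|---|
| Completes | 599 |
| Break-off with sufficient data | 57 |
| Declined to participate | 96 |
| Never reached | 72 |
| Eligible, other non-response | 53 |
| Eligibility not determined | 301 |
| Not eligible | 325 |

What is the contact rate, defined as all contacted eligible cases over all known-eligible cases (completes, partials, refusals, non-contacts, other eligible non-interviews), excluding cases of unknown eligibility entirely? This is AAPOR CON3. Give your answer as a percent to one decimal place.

Numerator = 599 + 57 + 96 + 53 = 805
Denom = 599 + 57 + 96 + 72 + 53 = 877
CON3 = 805 / 877 = 0.9179

91.8%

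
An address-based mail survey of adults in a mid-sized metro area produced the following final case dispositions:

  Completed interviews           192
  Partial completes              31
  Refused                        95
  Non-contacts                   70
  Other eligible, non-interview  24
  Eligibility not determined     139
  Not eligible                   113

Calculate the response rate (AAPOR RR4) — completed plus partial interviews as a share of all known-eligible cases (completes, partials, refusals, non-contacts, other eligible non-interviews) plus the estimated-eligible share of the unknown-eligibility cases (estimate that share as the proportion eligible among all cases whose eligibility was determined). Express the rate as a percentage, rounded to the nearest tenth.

42.8%

Num = 192 + 31 = 223
Known eligible = 192 + 31 + 95 + 70 + 24 = 412
e = 412 / (412 + 113) = 412 / 525 = 0.7848
Eligible share of unknowns = 0.7848 × 139 = 109.09
Base = 412 + 109.09 = 521.09
RR4 = 223 / 521.09 = 0.4279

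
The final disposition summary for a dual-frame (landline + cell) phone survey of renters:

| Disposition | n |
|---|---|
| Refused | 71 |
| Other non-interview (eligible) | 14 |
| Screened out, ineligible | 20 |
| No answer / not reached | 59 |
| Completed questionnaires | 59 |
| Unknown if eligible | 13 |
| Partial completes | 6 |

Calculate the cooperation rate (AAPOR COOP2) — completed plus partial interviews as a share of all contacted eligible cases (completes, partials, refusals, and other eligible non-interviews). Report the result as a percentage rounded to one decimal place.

Num = 59 + 6 = 65
Denominator = 59 + 6 + 71 + 14 = 150
COOP2 = 65 / 150 = 0.4333

43.3%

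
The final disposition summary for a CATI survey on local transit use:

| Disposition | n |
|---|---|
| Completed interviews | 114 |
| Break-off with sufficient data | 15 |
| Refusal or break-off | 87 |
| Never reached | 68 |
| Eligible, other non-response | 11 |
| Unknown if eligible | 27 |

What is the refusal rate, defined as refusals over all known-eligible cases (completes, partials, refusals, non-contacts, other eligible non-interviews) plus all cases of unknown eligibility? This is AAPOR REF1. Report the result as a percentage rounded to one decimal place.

Num → 87
Base → 114 + 15 + 87 + 68 + 11 + 27 = 322
REF1 = 87 / 322 = 0.2702

27.0%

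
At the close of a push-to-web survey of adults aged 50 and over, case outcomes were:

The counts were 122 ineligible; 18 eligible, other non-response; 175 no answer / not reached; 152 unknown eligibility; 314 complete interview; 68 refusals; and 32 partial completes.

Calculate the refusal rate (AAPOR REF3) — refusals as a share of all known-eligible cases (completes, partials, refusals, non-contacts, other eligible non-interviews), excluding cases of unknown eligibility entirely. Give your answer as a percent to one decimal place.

Numerator = 68
Denominator = 314 + 32 + 68 + 175 + 18 = 607
REF3 = 68 / 607 = 0.1120

11.2%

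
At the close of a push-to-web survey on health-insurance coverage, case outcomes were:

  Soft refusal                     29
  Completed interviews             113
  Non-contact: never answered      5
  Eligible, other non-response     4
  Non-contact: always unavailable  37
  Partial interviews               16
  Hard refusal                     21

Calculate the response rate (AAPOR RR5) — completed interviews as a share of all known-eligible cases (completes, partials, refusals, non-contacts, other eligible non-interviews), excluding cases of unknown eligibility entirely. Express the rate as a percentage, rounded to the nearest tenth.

Refused = 21 + 29 = 50
No contact after all attempts = 5 + 37 = 42
Top: 113
Base: 113 + 16 + 50 + 42 + 4 = 225
RR5 = 113 / 225 = 0.5022

50.2%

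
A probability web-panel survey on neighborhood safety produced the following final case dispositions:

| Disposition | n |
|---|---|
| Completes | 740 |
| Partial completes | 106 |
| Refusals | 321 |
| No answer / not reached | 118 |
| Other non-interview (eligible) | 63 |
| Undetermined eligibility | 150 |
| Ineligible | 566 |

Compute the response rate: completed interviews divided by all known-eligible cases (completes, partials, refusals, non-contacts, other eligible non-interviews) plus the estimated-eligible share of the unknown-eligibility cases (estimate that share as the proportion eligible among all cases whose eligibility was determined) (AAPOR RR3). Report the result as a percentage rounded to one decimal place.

Num = 740
Eligible (known) = 740 + 106 + 321 + 118 + 63 = 1348
e = 1348 / (1348 + 566) = 1348 / 1914 = 0.7043
Estimated eligible among unknowns = 0.7043 × 150 = 105.65
Base = 1348 + 105.65 = 1453.65
RR3 = 740 / 1453.65 = 0.5091

50.9%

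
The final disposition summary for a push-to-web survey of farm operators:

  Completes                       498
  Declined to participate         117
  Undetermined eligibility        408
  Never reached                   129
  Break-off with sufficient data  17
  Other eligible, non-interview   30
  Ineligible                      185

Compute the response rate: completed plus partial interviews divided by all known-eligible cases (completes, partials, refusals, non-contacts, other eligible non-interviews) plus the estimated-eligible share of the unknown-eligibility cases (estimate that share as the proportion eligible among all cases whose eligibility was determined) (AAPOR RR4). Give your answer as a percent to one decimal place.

45.9%

Top = 498 + 17 = 515
Determined eligible = 498 + 17 + 117 + 129 + 30 = 791
e = 791 / (791 + 185) = 791 / 976 = 0.8105
Estimated eligible among unknowns = 0.8105 × 408 = 330.68
Denom = 791 + 330.68 = 1121.68
RR4 = 515 / 1121.68 = 0.4591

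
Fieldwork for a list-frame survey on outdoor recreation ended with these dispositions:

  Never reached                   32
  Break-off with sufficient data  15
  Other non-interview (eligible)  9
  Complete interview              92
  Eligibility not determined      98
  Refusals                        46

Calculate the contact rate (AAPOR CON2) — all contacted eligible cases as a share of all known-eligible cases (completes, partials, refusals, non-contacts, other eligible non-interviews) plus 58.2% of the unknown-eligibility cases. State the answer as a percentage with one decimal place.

Numerator: 92 + 15 + 46 + 9 = 162
Determined eligible: 92 + 15 + 46 + 32 + 9 = 194
e × U: 0.5820 × 98 = 57.04
Denominator: 194 + 57.04 = 251.04
CON2 = 162 / 251.04 = 0.6453

64.5%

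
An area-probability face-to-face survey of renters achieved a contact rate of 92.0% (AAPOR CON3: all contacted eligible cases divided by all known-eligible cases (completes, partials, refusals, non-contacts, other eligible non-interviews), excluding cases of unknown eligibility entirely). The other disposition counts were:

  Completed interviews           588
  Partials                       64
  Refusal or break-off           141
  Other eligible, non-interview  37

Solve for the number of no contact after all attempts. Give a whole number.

Top: 588 + 64 + 141 + 37 = 830
CON3 = 830 / D = 0.920
D = 830 / 0.920 = 902.2
Other denominator terms total 830
no contact after all attempts = 902.2 − 830 ≈ 72

72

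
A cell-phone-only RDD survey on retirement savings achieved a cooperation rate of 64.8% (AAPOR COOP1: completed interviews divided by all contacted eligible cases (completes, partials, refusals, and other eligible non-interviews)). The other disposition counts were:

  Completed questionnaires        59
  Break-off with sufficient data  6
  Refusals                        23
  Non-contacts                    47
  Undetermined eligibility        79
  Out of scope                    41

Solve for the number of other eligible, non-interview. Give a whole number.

COOP1 = 59 / D = 0.648
D = 59 / 0.648 = 91.0
Other denominator terms total 88
other eligible, non-interview = 91.0 − 88 ≈ 3

3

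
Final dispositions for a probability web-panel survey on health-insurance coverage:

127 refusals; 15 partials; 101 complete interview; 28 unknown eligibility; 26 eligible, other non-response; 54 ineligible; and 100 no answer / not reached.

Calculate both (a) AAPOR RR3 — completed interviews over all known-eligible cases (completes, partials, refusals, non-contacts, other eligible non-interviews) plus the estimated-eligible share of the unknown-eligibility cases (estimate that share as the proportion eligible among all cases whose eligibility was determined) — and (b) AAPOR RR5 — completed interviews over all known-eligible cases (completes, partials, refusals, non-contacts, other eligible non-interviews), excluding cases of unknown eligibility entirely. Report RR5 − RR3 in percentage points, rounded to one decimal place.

1.7

Numerator = 101
Eligible (known) = 101 + 15 + 127 + 100 + 26 = 369
e = 369 / (369 + 54) = 369 / 423 = 0.8723
Estimated eligible among unknowns = 0.8723 × 28 = 24.42
Denom = 369 + 24.42 = 393.42
RR3 = 101 / 393.42 = 0.2567
Denom = 101 + 15 + 127 + 100 + 26 = 369
RR5 = 101 / 369 = 0.2737
Difference = 27.37 − 25.67 = 1.70 percentage points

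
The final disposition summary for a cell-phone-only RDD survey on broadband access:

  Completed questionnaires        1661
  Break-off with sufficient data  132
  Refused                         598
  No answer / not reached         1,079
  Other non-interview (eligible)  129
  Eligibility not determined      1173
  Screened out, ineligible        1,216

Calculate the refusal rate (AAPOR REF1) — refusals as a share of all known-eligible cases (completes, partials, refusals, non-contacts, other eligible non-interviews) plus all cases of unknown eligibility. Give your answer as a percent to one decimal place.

12.5%

Top = 598
Denominator = 1661 + 132 + 598 + 1079 + 129 + 1173 = 4772
REF1 = 598 / 4772 = 0.1253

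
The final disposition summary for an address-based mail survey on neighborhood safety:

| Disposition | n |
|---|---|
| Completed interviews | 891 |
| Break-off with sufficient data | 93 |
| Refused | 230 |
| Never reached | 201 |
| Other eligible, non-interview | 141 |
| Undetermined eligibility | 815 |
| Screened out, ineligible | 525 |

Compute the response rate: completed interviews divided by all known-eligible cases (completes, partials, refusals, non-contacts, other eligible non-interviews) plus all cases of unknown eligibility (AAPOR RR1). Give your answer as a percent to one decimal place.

37.6%

Num → 891
Denom → 891 + 93 + 230 + 201 + 141 + 815 = 2371
RR1 = 891 / 2371 = 0.3758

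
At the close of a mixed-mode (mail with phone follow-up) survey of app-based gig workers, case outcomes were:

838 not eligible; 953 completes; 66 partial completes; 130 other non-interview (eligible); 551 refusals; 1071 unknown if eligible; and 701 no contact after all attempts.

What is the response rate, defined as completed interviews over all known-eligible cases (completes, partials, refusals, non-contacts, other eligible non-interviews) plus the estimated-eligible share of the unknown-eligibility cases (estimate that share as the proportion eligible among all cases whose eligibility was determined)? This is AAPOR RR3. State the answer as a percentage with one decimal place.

29.8%

Top = 953
Eligible (known) = 953 + 66 + 551 + 701 + 130 = 2401
e = 2401 / (2401 + 838) = 2401 / 3239 = 0.7413
Eligible share of unknowns = 0.7413 × 1071 = 793.93
Denom = 2401 + 793.93 = 3194.93
RR3 = 953 / 3194.93 = 0.2983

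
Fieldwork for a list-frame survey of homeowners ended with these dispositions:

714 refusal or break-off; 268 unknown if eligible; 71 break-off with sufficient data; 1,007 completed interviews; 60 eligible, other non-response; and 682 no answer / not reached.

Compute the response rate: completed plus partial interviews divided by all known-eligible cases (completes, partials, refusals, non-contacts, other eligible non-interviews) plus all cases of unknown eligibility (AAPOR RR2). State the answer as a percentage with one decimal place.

Num = 1007 + 71 = 1078
Base = 1007 + 71 + 714 + 682 + 60 + 268 = 2802
RR2 = 1078 / 2802 = 0.3847

38.5%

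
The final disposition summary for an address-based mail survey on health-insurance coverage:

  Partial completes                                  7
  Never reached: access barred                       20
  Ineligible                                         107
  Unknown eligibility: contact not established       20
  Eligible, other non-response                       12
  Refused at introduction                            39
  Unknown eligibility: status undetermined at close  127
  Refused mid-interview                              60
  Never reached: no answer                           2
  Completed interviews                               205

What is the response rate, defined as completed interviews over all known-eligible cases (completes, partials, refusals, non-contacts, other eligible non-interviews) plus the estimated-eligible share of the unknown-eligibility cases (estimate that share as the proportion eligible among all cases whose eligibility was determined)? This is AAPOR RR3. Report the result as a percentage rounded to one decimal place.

44.8%

Refusals = 39 + 60 = 99
Non-contacts = 2 + 20 = 22
Eligibility not determined = 20 + 127 = 147
Numerator: 205
Eligible (known): 205 + 7 + 99 + 22 + 12 = 345
e = 345 / (345 + 107) = 345 / 452 = 0.7633
Estimated eligible among unknowns: 0.7633 × 147 = 112.21
Denominator: 345 + 112.21 = 457.21
RR3 = 205 / 457.21 = 0.4484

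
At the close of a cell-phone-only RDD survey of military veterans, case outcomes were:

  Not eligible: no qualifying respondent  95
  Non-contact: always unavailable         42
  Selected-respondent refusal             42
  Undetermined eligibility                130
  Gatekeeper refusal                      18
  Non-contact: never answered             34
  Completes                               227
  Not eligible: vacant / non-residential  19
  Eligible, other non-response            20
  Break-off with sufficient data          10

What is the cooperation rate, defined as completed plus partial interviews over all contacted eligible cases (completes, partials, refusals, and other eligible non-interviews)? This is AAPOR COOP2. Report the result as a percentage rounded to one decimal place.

74.8%

Refused = 18 + 42 = 60
Non-contacts = 34 + 42 = 76
Not eligible = 95 + 19 = 114
Top → 227 + 10 = 237
Base → 227 + 10 + 60 + 20 = 317
COOP2 = 237 / 317 = 0.7476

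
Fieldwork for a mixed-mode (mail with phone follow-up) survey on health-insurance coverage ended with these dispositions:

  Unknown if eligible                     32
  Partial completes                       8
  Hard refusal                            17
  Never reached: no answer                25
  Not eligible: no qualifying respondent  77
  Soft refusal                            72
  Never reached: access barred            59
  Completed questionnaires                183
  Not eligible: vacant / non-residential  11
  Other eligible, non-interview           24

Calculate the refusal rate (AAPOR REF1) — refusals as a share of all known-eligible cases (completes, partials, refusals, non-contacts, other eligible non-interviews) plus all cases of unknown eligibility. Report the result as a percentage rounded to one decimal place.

Refusals = 17 + 72 = 89
No contact after all attempts = 25 + 59 = 84
Screened out, ineligible = 77 + 11 = 88
Numerator = 89
Denominator = 183 + 8 + 89 + 84 + 24 + 32 = 420
REF1 = 89 / 420 = 0.2119

21.2%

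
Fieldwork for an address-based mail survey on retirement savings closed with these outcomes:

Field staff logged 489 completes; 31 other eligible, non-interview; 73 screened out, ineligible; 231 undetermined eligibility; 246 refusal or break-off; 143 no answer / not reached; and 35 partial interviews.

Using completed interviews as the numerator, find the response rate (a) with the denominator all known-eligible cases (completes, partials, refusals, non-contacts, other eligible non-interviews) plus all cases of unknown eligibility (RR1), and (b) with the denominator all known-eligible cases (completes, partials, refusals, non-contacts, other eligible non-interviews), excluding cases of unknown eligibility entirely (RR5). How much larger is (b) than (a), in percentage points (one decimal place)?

Num = 489
Denominator = 489 + 35 + 246 + 143 + 31 + 231 = 1175
RR1 = 489 / 1175 = 0.4162
Denominator = 489 + 35 + 246 + 143 + 31 = 944
RR5 = 489 / 944 = 0.5180
Difference = 51.80 − 41.62 = 10.18 percentage points

10.2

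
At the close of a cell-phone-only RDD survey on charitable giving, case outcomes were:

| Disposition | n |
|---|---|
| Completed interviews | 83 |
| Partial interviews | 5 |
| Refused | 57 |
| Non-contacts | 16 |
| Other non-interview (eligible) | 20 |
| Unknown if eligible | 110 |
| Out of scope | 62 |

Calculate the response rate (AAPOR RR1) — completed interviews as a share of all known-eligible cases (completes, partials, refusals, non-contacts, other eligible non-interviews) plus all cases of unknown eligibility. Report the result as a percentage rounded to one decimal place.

28.5%

Numerator: 83
Denom: 83 + 5 + 57 + 16 + 20 + 110 = 291
RR1 = 83 / 291 = 0.2852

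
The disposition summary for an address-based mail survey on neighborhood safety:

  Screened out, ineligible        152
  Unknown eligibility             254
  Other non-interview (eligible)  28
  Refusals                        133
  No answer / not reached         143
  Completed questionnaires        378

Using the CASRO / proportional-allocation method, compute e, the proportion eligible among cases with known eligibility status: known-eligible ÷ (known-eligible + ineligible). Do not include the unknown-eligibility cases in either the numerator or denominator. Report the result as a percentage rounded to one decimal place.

Eligible (known) → 378 + 133 + 143 + 28 = 682
e = 682 / (682 + 152) = 682 / 834 = 0.8177

81.8%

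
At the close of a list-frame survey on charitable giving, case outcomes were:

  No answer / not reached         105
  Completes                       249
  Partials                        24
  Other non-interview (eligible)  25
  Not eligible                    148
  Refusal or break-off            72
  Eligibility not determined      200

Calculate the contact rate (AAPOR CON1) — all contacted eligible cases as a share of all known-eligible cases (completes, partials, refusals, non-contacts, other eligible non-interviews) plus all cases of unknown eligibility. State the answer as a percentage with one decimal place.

Top: 249 + 24 + 72 + 25 = 370
Denom: 249 + 24 + 72 + 105 + 25 + 200 = 675
CON1 = 370 / 675 = 0.5481

54.8%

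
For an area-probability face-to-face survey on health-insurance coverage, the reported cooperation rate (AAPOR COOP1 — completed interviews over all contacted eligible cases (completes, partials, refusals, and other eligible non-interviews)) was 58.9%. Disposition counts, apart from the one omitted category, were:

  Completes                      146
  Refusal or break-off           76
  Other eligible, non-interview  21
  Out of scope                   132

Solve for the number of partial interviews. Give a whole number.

COOP1 = 146 / D = 0.589
D = 146 / 0.589 = 247.9
Other denominator terms total 243
partial interviews = 247.9 − 243 ≈ 5

5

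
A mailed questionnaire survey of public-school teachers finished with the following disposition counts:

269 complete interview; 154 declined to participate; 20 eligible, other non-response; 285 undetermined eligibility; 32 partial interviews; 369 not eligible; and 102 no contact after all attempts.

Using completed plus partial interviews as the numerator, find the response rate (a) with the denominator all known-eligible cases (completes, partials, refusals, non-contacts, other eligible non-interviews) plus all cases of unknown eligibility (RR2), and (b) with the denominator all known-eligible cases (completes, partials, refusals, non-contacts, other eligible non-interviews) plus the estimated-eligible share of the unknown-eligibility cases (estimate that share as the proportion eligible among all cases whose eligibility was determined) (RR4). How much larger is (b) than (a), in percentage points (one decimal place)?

Num → 269 + 32 = 301
Base → 269 + 32 + 154 + 102 + 20 + 285 = 862
RR2 = 301 / 862 = 0.3492
Eligible (known) → 269 + 32 + 154 + 102 + 20 = 577
e = 577 / (577 + 369) = 577 / 946 = 0.6099
Estimated eligible among unknowns → 0.6099 × 285 = 173.82
Base → 577 + 173.82 = 750.82
RR4 = 301 / 750.82 = 0.4009
Difference = 40.09 − 34.92 = 5.17 percentage points

5.2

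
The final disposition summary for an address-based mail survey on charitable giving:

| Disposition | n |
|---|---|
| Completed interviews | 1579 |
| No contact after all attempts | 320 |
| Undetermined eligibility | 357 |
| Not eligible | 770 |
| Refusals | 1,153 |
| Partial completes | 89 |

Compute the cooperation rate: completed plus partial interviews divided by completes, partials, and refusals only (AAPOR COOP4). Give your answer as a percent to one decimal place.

59.1%

Num = 1579 + 89 = 1668
Denominator = 1579 + 89 + 1153 = 2821
COOP4 = 1668 / 2821 = 0.5913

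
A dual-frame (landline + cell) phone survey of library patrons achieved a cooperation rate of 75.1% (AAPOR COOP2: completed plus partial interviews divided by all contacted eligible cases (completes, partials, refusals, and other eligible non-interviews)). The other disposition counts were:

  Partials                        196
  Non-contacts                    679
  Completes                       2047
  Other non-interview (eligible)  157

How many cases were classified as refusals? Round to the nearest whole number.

Num → 2047 + 196 = 2243
COOP2 = 2243 / D = 0.751
D = 2243 / 0.751 = 2986.7
Rest of base = 2400
refusals = 2986.7 − 2400 ≈ 587

587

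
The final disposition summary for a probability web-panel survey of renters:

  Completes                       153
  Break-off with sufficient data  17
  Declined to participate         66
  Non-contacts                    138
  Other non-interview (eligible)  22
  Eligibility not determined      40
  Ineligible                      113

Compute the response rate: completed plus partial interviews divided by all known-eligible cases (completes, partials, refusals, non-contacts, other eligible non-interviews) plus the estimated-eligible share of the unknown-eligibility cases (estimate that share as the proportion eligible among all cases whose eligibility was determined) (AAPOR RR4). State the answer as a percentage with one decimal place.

39.8%

Numerator = 153 + 17 = 170
Eligible (known) = 153 + 17 + 66 + 138 + 22 = 396
e = 396 / (396 + 113) = 396 / 509 = 0.7780
e × U = 0.7780 × 40 = 31.12
Denom = 396 + 31.12 = 427.12
RR4 = 170 / 427.12 = 0.3980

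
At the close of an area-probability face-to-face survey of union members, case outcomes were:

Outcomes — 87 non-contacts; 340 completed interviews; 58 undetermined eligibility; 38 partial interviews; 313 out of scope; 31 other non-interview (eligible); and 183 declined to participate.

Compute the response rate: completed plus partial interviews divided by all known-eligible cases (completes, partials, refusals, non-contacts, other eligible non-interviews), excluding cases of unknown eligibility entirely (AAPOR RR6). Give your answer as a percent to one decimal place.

55.7%

Top: 340 + 38 = 378
Base: 340 + 38 + 183 + 87 + 31 = 679
RR6 = 378 / 679 = 0.5567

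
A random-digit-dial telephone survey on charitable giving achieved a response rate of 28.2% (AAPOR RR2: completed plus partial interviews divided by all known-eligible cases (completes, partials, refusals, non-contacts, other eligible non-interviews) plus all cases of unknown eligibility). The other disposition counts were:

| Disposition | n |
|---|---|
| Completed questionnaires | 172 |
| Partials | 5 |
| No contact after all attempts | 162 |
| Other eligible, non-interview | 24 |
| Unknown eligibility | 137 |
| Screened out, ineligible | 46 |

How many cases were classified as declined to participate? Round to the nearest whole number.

Top: 172 + 5 = 177
RR2 = 177 / D = 0.282
D = 177 / 0.282 = 627.7
Remaining denominator categories sum to 500
declined to participate = 627.7 − 500 ≈ 128

128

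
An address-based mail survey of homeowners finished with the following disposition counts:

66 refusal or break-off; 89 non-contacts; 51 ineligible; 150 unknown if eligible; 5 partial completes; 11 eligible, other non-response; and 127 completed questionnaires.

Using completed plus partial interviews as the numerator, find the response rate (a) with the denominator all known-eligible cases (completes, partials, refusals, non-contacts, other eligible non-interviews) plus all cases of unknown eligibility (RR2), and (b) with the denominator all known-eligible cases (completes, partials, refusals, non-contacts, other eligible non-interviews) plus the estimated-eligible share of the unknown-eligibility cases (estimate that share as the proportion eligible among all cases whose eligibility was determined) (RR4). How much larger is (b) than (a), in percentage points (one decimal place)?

Top: 127 + 5 = 132
Denominator: 127 + 5 + 66 + 89 + 11 + 150 = 448
RR2 = 132 / 448 = 0.2946
Eligible (known): 127 + 5 + 66 + 89 + 11 = 298
e = 298 / (298 + 51) = 298 / 349 = 0.8539
Estimated eligible among unknowns: 0.8539 × 150 = 128.09
Denominator: 298 + 128.09 = 426.09
RR4 = 132 / 426.09 = 0.3098
Difference = 30.98 − 29.46 = 1.52 percentage points

1.5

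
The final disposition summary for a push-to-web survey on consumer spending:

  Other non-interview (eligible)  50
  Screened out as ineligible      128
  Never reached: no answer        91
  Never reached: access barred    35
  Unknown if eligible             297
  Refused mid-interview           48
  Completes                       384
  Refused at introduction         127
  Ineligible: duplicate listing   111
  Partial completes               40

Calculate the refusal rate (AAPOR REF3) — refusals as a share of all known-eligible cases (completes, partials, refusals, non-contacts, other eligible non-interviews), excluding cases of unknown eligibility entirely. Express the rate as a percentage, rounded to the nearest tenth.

22.6%

Refusals = 127 + 48 = 175
No contact after all attempts = 91 + 35 = 126
Not eligible = 128 + 111 = 239
Num → 175
Base → 384 + 40 + 175 + 126 + 50 = 775
REF3 = 175 / 775 = 0.2258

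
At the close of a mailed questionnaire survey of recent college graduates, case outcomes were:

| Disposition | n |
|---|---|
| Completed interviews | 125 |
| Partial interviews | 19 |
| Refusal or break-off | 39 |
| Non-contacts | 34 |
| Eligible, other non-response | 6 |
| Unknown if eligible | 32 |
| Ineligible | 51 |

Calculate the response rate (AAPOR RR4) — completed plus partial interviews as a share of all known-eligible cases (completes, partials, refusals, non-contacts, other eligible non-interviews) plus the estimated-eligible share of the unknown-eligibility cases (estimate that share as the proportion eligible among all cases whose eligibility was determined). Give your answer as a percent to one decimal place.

Num = 125 + 19 = 144
Known eligible = 125 + 19 + 39 + 34 + 6 = 223
e = 223 / (223 + 51) = 223 / 274 = 0.8139
Estimated eligible among unknowns = 0.8139 × 32 = 26.04
Base = 223 + 26.04 = 249.04
RR4 = 144 / 249.04 = 0.5782

57.8%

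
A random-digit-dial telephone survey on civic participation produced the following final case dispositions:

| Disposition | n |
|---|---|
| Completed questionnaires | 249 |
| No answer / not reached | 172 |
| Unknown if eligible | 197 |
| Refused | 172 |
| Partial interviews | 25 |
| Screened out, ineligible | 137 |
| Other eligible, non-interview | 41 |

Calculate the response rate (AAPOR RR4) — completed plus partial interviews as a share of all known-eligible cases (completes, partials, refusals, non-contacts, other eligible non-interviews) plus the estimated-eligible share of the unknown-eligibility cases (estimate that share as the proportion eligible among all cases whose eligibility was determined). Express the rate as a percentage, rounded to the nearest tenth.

Num = 249 + 25 = 274
Eligible (known) = 249 + 25 + 172 + 172 + 41 = 659
e = 659 / (659 + 137) = 659 / 796 = 0.8279
Eligible share of unknowns = 0.8279 × 197 = 163.10
Denominator = 659 + 163.10 = 822.10
RR4 = 274 / 822.10 = 0.3333

33.3%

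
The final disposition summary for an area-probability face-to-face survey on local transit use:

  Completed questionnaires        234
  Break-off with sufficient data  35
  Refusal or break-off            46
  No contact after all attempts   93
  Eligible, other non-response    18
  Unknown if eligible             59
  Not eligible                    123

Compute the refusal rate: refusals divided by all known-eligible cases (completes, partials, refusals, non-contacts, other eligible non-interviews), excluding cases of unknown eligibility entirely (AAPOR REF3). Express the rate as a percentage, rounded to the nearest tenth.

Num: 46
Denom: 234 + 35 + 46 + 93 + 18 = 426
REF3 = 46 / 426 = 0.1080

10.8%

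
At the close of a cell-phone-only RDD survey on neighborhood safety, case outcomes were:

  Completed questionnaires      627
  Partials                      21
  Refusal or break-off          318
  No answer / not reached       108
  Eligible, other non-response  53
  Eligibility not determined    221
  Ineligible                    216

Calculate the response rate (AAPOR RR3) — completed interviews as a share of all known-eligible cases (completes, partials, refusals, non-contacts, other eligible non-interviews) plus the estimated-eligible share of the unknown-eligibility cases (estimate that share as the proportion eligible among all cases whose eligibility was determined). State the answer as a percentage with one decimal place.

Numerator → 627
Eligible (known) → 627 + 21 + 318 + 108 + 53 = 1127
e = 1127 / (1127 + 216) = 1127 / 1343 = 0.8392
Estimated eligible among unknowns → 0.8392 × 221 = 185.46
Denom → 1127 + 185.46 = 1312.46
RR3 = 627 / 1312.46 = 0.4777

47.8%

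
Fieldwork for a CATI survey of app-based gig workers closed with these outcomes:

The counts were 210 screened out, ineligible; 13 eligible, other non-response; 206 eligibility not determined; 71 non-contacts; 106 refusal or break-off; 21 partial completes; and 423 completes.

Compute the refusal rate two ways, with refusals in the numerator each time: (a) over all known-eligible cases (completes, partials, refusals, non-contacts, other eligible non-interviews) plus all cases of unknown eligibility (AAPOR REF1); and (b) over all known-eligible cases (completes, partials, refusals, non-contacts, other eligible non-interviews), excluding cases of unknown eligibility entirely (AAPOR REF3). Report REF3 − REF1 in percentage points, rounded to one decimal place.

4.1

Top → 106
Denominator → 423 + 21 + 106 + 71 + 13 + 206 = 840
REF1 = 106 / 840 = 0.1262
Denominator → 423 + 21 + 106 + 71 + 13 = 634
REF3 = 106 / 634 = 0.1672
Difference = 16.72 − 12.62 = 4.10 percentage points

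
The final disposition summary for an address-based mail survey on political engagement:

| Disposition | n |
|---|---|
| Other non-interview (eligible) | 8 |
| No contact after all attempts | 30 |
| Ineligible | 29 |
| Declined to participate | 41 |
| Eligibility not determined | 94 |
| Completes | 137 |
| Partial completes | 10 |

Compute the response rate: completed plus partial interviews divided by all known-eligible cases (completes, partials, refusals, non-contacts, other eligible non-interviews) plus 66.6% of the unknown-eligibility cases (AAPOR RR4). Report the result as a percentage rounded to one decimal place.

50.9%

Numerator: 137 + 10 = 147
Determined eligible: 137 + 10 + 41 + 30 + 8 = 226
e × U: 0.6660 × 94 = 62.60
Base: 226 + 62.60 = 288.60
RR4 = 147 / 288.60 = 0.5094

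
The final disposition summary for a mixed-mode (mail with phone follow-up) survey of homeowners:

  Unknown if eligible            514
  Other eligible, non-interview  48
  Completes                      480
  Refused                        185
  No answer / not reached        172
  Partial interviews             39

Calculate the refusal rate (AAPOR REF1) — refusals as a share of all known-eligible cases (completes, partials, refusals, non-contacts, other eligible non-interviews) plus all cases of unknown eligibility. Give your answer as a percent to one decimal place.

12.9%

Top = 185
Denominator = 480 + 39 + 185 + 172 + 48 + 514 = 1438
REF1 = 185 / 1438 = 0.1287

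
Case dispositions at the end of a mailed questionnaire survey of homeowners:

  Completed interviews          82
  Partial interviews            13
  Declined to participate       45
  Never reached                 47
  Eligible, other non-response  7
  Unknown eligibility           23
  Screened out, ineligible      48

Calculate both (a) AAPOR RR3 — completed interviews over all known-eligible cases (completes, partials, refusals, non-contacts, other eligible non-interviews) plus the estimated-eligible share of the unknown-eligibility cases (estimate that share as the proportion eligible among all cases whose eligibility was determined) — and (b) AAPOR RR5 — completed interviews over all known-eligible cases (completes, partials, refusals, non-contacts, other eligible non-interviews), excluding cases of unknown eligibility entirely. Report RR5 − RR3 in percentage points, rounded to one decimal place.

Num = 82
Known eligible = 82 + 13 + 45 + 47 + 7 = 194
e = 194 / (194 + 48) = 194 / 242 = 0.8017
Eligible share of unknowns = 0.8017 × 23 = 18.44
Denominator = 194 + 18.44 = 212.44
RR3 = 82 / 212.44 = 0.3860
Denominator = 82 + 13 + 45 + 47 + 7 = 194
RR5 = 82 / 194 = 0.4227
Difference = 42.27 − 38.60 = 3.67 percentage points

3.7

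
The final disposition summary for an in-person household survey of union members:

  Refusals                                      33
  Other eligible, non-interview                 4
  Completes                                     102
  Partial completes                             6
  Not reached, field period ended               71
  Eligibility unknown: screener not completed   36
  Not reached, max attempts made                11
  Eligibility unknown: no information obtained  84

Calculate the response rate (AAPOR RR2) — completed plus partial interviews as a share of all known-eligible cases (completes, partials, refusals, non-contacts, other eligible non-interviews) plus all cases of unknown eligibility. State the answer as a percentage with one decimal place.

No answer / not reached = 71 + 11 = 82
Unknown if eligible = 36 + 84 = 120
Top: 102 + 6 = 108
Denominator: 102 + 6 + 33 + 82 + 4 + 120 = 347
RR2 = 108 / 347 = 0.3112

31.1%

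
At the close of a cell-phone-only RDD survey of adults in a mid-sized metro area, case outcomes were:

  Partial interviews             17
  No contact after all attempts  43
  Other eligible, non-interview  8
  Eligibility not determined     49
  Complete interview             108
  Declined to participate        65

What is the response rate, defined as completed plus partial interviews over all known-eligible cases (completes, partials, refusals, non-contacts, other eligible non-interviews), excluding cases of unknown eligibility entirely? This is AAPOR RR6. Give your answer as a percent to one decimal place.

51.9%

Numerator → 108 + 17 = 125
Denominator → 108 + 17 + 65 + 43 + 8 = 241
RR6 = 125 / 241 = 0.5187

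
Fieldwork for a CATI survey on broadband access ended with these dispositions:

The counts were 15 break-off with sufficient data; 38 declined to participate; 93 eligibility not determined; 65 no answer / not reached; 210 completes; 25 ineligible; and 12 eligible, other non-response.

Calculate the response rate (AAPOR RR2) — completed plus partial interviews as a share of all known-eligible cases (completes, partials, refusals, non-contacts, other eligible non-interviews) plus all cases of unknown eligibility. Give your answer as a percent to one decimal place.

Numerator → 210 + 15 = 225
Denom → 210 + 15 + 38 + 65 + 12 + 93 = 433
RR2 = 225 / 433 = 0.5196

52.0%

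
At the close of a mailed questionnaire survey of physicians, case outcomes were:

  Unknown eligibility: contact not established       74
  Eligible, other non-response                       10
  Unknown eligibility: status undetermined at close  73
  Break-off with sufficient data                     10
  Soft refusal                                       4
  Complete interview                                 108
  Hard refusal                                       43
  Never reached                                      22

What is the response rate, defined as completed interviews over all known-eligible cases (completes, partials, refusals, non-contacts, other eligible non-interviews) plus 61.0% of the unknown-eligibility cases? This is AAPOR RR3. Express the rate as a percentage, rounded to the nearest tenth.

37.7%

Refusal or break-off = 43 + 4 = 47
Unknown if eligible = 74 + 73 = 147
Numerator → 108
Known eligible → 108 + 10 + 47 + 22 + 10 = 197
Estimated eligible among unknowns → 0.6100 × 147 = 89.67
Denominator → 197 + 89.67 = 286.67
RR3 = 108 / 286.67 = 0.3767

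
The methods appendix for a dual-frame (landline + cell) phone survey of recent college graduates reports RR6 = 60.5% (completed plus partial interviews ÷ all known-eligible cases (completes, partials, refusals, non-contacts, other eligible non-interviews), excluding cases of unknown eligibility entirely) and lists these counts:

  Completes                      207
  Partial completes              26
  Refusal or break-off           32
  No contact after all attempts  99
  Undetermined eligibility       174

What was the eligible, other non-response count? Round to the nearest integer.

Top = 207 + 26 = 233
RR6 = 233 / D = 0.605
D = 233 / 0.605 = 385.1
Other denominator terms total 364
eligible, other non-response = 385.1 − 364 ≈ 21

21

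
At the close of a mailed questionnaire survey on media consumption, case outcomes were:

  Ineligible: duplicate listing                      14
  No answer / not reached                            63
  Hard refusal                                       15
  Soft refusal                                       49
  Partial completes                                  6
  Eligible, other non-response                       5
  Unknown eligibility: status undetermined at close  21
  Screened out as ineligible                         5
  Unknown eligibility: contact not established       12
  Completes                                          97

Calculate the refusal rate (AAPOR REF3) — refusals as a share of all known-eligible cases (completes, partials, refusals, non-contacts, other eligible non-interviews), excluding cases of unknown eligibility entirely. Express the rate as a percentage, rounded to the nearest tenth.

27.2%

Refusal or break-off = 15 + 49 = 64
Unknown if eligible = 12 + 21 = 33
Not eligible = 5 + 14 = 19
Num → 64
Denom → 97 + 6 + 64 + 63 + 5 = 235
REF3 = 64 / 235 = 0.2723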